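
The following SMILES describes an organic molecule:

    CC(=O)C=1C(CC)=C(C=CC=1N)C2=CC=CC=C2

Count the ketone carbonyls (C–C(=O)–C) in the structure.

1

The ketone motif appears at heavy-atom position 2 in the SMILES.
Other groups present: 1 primary amine.
Ketone count: 1.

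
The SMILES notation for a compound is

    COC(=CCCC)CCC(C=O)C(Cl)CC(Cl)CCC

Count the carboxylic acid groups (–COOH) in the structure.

0

Scan the SMILES for the carboxylic acid motif — none present.
Groups that are present: 1 aldehyde, 1 alkene, 1 ether.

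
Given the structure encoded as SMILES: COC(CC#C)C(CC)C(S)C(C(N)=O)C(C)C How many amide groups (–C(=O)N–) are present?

1

The amide motif appears at heavy-atom position 13 in the SMILES.
Other groups present: 1 alkyne, 1 ether, 1 thiol.
Amide count: 1.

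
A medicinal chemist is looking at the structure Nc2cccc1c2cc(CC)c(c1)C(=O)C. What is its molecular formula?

Walk through each heavy atom and fill implicit hydrogens from standard valence (C 4, N 3, O 2, S 2, halogen 1); for lowercase aromatic atoms, an aromatic c carries 1 H when it has two neighbours and 0 H with three, and aromatic n carries 0 H:
  atom 1: N, bond orders sum to 1 (valence 3) → 2 H
  atom 2: aromatic c, 3 neighbours → 0 H
  atom 3: aromatic c, 2 neighbours → 1 H
  atom 4: aromatic c, 2 neighbours → 1 H
  atom 5: aromatic c, 2 neighbours → 1 H
  atom 6: aromatic c, 3 neighbours → 0 H
  atom 7: aromatic c, 3 neighbours → 0 H
  atom 8: aromatic c, 2 neighbours → 1 H
  atom 9: aromatic c, 3 neighbours → 0 H
  atom 10: C, bond orders sum to 2 (valence 4) → 2 H
  atom 11: C, bond orders sum to 1 (valence 4) → 3 H
  atom 12: aromatic c, 3 neighbours → 0 H
  atom 13: aromatic c, 2 neighbours → 1 H
  atom 14: C, bond orders sum to 4 (valence 4) → 0 H
  atom 15: O, bond orders sum to 2 (valence 2) → 0 H
  atom 16: C, bond orders sum to 1 (valence 4) → 3 H
Totals → C:14, H:15, N:1, O:1.
In Hill order: C14H15NO.

C14H15NO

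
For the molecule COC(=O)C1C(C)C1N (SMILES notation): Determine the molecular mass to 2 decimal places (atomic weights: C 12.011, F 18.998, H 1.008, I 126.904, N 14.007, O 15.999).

First, the molecular formula is C6H11NO2 (counting implicit H from valence).
  C: 6 × 12.011 = 72.066
  H: 11 × 1.008 = 11.088
  N: 1 × 14.007 = 14.007
  O: 2 × 15.999 = 31.998
Sum: 6×12.011 + 11×1.008 + 1×14.007 + 2×15.999 = 129.159 → 129.16 g/mol.

129.16 g/mol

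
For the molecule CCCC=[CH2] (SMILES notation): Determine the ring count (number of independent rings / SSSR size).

0

In SMILES, each pair of matching ring-closure digits denotes one ring-closing bond; the number of such bonds equals the number of independent rings.
Ring-closure bonds here: 0.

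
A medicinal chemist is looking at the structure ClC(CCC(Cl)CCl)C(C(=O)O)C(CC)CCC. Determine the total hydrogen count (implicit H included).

Walk through each heavy atom and fill implicit hydrogens from standard valence (C 4, N 3, O 2, S 2, halogen 1):
  atom 1: Cl (halogen, monovalent) → 0 H
  atom 2: C, bond orders sum to 3 (valence 4) → 1 H
  atom 3: C, bond orders sum to 2 (valence 4) → 2 H
  atom 4: C, bond orders sum to 2 (valence 4) → 2 H
  atom 5: C, bond orders sum to 3 (valence 4) → 1 H
  atom 6: Cl (halogen, monovalent) → 0 H
  atom 7: C, bond orders sum to 2 (valence 4) → 2 H
  atom 8: Cl (halogen, monovalent) → 0 H
  atom 9: C, bond orders sum to 3 (valence 4) → 1 H
  atom 10: C, bond orders sum to 4 (valence 4) → 0 H
  atom 11: O, bond orders sum to 2 (valence 2) → 0 H
  atom 12: O, bond orders sum to 1 (valence 2) → 1 H
  atom 13: C, bond orders sum to 3 (valence 4) → 1 H
  atom 14: C, bond orders sum to 2 (valence 4) → 2 H
  atom 15: C, bond orders sum to 1 (valence 4) → 3 H
  atom 16: C, bond orders sum to 2 (valence 4) → 2 H
  atom 17: C, bond orders sum to 2 (valence 4) → 2 H
  atom 18: C, bond orders sum to 1 (valence 4) → 3 H
Total hydrogens: 23.

23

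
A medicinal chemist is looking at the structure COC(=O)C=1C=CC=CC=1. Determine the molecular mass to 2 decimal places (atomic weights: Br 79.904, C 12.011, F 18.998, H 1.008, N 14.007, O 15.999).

136.15 g/mol

First, the molecular formula is C8H8O2 (counting implicit H from valence).
  C: 8 × 12.011 = 96.088
  H: 8 × 1.008 = 8.064
  O: 2 × 15.999 = 31.998
Sum: 8×12.011 + 8×1.008 + 2×15.999 = 136.150 → 136.15 g/mol.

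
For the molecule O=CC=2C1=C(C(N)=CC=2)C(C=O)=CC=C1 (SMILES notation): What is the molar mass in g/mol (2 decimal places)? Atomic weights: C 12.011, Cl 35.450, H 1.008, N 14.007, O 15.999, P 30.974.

199.21 g/mol

First, the molecular formula is C12H9NO2 (counting implicit H from valence).
  C: 12 × 12.011 = 144.132
  H: 9 × 1.008 = 9.072
  N: 1 × 14.007 = 14.007
  O: 2 × 15.999 = 31.998
Sum: 12×12.011 + 9×1.008 + 1×14.007 + 2×15.999 = 199.209 → 199.21 g/mol.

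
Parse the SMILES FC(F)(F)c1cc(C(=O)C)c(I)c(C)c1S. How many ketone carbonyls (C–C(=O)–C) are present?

The ketone motif appears at heavy-atom position 8 in the SMILES.
Other groups present: 1 thiol.
Ketone count: 1.

1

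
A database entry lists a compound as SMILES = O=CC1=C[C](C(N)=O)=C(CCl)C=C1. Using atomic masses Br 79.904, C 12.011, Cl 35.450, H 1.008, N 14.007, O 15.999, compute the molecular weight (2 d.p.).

197.62 g/mol

First, the molecular formula is C9H8ClNO2 (counting implicit H from valence).
  C: 9 × 12.011 = 108.099
  Cl: 1 × 35.450 = 35.450
  H: 8 × 1.008 = 8.064
  N: 1 × 14.007 = 14.007
  O: 2 × 15.999 = 31.998
Sum: 9×12.011 + 1×35.450 + 8×1.008 + 1×14.007 + 2×15.999 = 197.618 → 197.62 g/mol.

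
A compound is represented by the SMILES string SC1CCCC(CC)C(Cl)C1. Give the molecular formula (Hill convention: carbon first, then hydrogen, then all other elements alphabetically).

Walk through each heavy atom and fill implicit hydrogens from standard valence (C 4, N 3, O 2, S 2, halogen 1):
  atom 1: S, bond orders sum to 1 (valence 2) → 1 H
  atom 2: C, bond orders sum to 3 (valence 4) → 1 H
  atom 3: C, bond orders sum to 2 (valence 4) → 2 H
  atom 4: C, bond orders sum to 2 (valence 4) → 2 H
  atom 5: C, bond orders sum to 2 (valence 4) → 2 H
  atom 6: C, bond orders sum to 3 (valence 4) → 1 H
  atom 7: C, bond orders sum to 2 (valence 4) → 2 H
  atom 8: C, bond orders sum to 1 (valence 4) → 3 H
  atom 9: C, bond orders sum to 3 (valence 4) → 1 H
  atom 10: Cl (halogen, monovalent) → 0 H
  atom 11: C, bond orders sum to 2 (valence 4) → 2 H
Totals → C:9, H:17, Cl:1, S:1.

C9H17ClS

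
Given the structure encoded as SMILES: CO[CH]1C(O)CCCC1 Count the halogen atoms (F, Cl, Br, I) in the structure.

Scan the SMILES for the halogen motif — none present.
Groups that are present: 1 ether, 1 hydroxyl.

0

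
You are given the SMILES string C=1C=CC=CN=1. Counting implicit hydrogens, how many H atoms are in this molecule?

Walk through each heavy atom and fill implicit hydrogens from standard valence (C 4, N 3, O 2, S 2, halogen 1):
  atom 1: C, bond orders sum to 3 (valence 4) → 1 H
  atom 2: C, bond orders sum to 3 (valence 4) → 1 H
  atom 3: C, bond orders sum to 3 (valence 4) → 1 H
  atom 4: C, bond orders sum to 3 (valence 4) → 1 H
  atom 5: C, bond orders sum to 3 (valence 4) → 1 H
  atom 6: N, bond orders sum to 3 (valence 3) → 0 H
Total hydrogens: 5.

5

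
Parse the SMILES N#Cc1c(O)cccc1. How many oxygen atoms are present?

1

Scan the SMILES for O atoms (remember two-letter symbols like Cl and Br are single atoms).
Oxygen count: 1.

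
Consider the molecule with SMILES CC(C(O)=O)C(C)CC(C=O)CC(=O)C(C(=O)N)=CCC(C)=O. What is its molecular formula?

Walk through each heavy atom and fill implicit hydrogens from standard valence (C 4, N 3, O 2, S 2, halogen 1):
  atom 1: C, bond orders sum to 1 (valence 4) → 3 H
  atom 2: C, bond orders sum to 3 (valence 4) → 1 H
  atom 3: C, bond orders sum to 4 (valence 4) → 0 H
  atom 4: O, bond orders sum to 1 (valence 2) → 1 H
  atom 5: O, bond orders sum to 2 (valence 2) → 0 H
  atom 6: C, bond orders sum to 3 (valence 4) → 1 H
  atom 7: C, bond orders sum to 1 (valence 4) → 3 H
  atom 8: C, bond orders sum to 2 (valence 4) → 2 H
  atom 9: C, bond orders sum to 3 (valence 4) → 1 H
  atom 10: C, bond orders sum to 3 (valence 4) → 1 H
  atom 11: O, bond orders sum to 2 (valence 2) → 0 H
  atom 12: C, bond orders sum to 2 (valence 4) → 2 H
  atom 13: C, bond orders sum to 4 (valence 4) → 0 H
  atom 14: O, bond orders sum to 2 (valence 2) → 0 H
  atom 15: C, bond orders sum to 4 (valence 4) → 0 H
  atom 16: C, bond orders sum to 4 (valence 4) → 0 H
  atom 17: O, bond orders sum to 2 (valence 2) → 0 H
  atom 18: N, bond orders sum to 1 (valence 3) → 2 H
  atom 19: C, bond orders sum to 3 (valence 4) → 1 H
  atom 20: C, bond orders sum to 2 (valence 4) → 2 H
  atom 21: C, bond orders sum to 4 (valence 4) → 0 H
  atom 22: C, bond orders sum to 1 (valence 4) → 3 H
  atom 23: O, bond orders sum to 2 (valence 2) → 0 H
Totals → C:16, H:23, N:1, O:6.

C16H23NO6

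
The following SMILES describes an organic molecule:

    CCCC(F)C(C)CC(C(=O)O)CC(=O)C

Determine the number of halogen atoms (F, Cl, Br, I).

1

Halogen atoms appear at heavy-atom position 5 (1×F).
Other groups present: 1 carboxylic acid, 1 ketone.
Halogen count: 1.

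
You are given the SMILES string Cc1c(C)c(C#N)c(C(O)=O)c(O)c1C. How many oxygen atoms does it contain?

3

Scan the SMILES for O atoms (remember two-letter symbols like Cl and Br are single atoms).
Oxygen count: 3.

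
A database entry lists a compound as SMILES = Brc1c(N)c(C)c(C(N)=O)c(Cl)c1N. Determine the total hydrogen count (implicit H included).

Walk through each heavy atom and fill implicit hydrogens from standard valence (C 4, N 3, O 2, S 2, halogen 1); for lowercase aromatic atoms, an aromatic c carries 1 H when it has two neighbours and 0 H with three, and aromatic n carries 0 H:
  atom 1: Br (halogen, monovalent) → 0 H
  atom 2: aromatic c, 3 neighbours → 0 H
  atom 3: aromatic c, 3 neighbours → 0 H
  atom 4: N, bond orders sum to 1 (valence 3) → 2 H
  atom 5: aromatic c, 3 neighbours → 0 H
  atom 6: C, bond orders sum to 1 (valence 4) → 3 H
  atom 7: aromatic c, 3 neighbours → 0 H
  atom 8: C, bond orders sum to 4 (valence 4) → 0 H
  atom 9: N, bond orders sum to 1 (valence 3) → 2 H
  atom 10: O, bond orders sum to 2 (valence 2) → 0 H
  atom 11: aromatic c, 3 neighbours → 0 H
  atom 12: Cl (halogen, monovalent) → 0 H
  atom 13: aromatic c, 3 neighbours → 0 H
  atom 14: N, bond orders sum to 1 (valence 3) → 2 H
Total hydrogens: 9.

9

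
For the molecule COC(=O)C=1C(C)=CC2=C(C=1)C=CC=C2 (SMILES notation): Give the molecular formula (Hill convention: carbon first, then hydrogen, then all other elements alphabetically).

C13H12O2

Walk through each heavy atom and fill implicit hydrogens from standard valence (C 4, N 3, O 2, S 2, halogen 1):
  atom 1: C, bond orders sum to 1 (valence 4) → 3 H
  atom 2: O, bond orders sum to 2 (valence 2) → 0 H
  atom 3: C, bond orders sum to 4 (valence 4) → 0 H
  atom 4: O, bond orders sum to 2 (valence 2) → 0 H
  atom 5: C, bond orders sum to 4 (valence 4) → 0 H
  atom 6: C, bond orders sum to 4 (valence 4) → 0 H
  atom 7: C, bond orders sum to 1 (valence 4) → 3 H
  atom 8: C, bond orders sum to 3 (valence 4) → 1 H
  atom 9: C, bond orders sum to 4 (valence 4) → 0 H
  atom 10: C, bond orders sum to 4 (valence 4) → 0 H
  atom 11: C, bond orders sum to 3 (valence 4) → 1 H
  atom 12: C, bond orders sum to 3 (valence 4) → 1 H
  atom 13: C, bond orders sum to 3 (valence 4) → 1 H
  atom 14: C, bond orders sum to 3 (valence 4) → 1 H
  atom 15: C, bond orders sum to 3 (valence 4) → 1 H
Totals → C:13, H:12, O:2.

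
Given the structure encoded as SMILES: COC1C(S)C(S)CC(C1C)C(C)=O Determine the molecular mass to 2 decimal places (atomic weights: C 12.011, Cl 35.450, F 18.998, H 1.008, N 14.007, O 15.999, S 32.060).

First, the molecular formula is C10H18O2S2 (counting implicit H from valence).
  C: 10 × 12.011 = 120.110
  H: 18 × 1.008 = 18.144
  O: 2 × 15.999 = 31.998
  S: 2 × 32.060 = 64.120
Sum: 10×12.011 + 18×1.008 + 2×15.999 + 2×32.060 = 234.372 → 234.37 g/mol.

234.37 g/mol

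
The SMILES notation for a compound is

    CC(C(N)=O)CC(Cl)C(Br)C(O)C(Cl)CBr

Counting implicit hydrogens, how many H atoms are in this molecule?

Walk through each heavy atom and fill implicit hydrogens from standard valence (C 4, N 3, O 2, S 2, halogen 1):
  atom 1: C, bond orders sum to 1 (valence 4) → 3 H
  atom 2: C, bond orders sum to 3 (valence 4) → 1 H
  atom 3: C, bond orders sum to 4 (valence 4) → 0 H
  atom 4: N, bond orders sum to 1 (valence 3) → 2 H
  atom 5: O, bond orders sum to 2 (valence 2) → 0 H
  atom 6: C, bond orders sum to 2 (valence 4) → 2 H
  atom 7: C, bond orders sum to 3 (valence 4) → 1 H
  atom 8: Cl (halogen, monovalent) → 0 H
  atom 9: C, bond orders sum to 3 (valence 4) → 1 H
  atom 10: Br (halogen, monovalent) → 0 H
  atom 11: C, bond orders sum to 3 (valence 4) → 1 H
  atom 12: O, bond orders sum to 1 (valence 2) → 1 H
  atom 13: C, bond orders sum to 3 (valence 4) → 1 H
  atom 14: Cl (halogen, monovalent) → 0 H
  atom 15: C, bond orders sum to 2 (valence 4) → 2 H
  atom 16: Br (halogen, monovalent) → 0 H
Total hydrogens: 15.

15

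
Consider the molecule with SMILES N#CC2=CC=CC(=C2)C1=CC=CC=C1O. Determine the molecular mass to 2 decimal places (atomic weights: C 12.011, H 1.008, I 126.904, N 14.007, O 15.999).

First, the molecular formula is C13H9NO (counting implicit H from valence).
  C: 13 × 12.011 = 156.143
  H: 9 × 1.008 = 9.072
  N: 1 × 14.007 = 14.007
  O: 1 × 15.999 = 15.999
Sum: 13×12.011 + 9×1.008 + 1×14.007 + 1×15.999 = 195.221 → 195.22 g/mol.

195.22 g/mol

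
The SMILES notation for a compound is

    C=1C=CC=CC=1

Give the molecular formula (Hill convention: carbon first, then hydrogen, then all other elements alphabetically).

C6H6

Walk through each heavy atom and fill implicit hydrogens from standard valence (C 4, N 3, O 2, S 2, halogen 1):
  atom 1: C, bond orders sum to 3 (valence 4) → 1 H
  atom 2: C, bond orders sum to 3 (valence 4) → 1 H
  atom 3: C, bond orders sum to 3 (valence 4) → 1 H
  atom 4: C, bond orders sum to 3 (valence 4) → 1 H
  atom 5: C, bond orders sum to 3 (valence 4) → 1 H
  atom 6: C, bond orders sum to 3 (valence 4) → 1 H
Totals → C:6, H:6.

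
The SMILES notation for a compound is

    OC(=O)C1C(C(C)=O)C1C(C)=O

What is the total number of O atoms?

Scan the SMILES for O atoms (remember two-letter symbols like Cl and Br are single atoms).
Oxygen count: 4.

4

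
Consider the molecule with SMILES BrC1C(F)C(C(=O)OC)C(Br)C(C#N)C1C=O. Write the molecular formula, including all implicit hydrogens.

C10H10Br2FNO3

Walk through each heavy atom and fill implicit hydrogens from standard valence (C 4, N 3, O 2, S 2, halogen 1):
  atom 1: Br (halogen, monovalent) → 0 H
  atom 2: C, bond orders sum to 3 (valence 4) → 1 H
  atom 3: C, bond orders sum to 3 (valence 4) → 1 H
  atom 4: F (halogen, monovalent) → 0 H
  atom 5: C, bond orders sum to 3 (valence 4) → 1 H
  atom 6: C, bond orders sum to 4 (valence 4) → 0 H
  atom 7: O, bond orders sum to 2 (valence 2) → 0 H
  atom 8: O, bond orders sum to 2 (valence 2) → 0 H
  atom 9: C, bond orders sum to 1 (valence 4) → 3 H
  atom 10: C, bond orders sum to 3 (valence 4) → 1 H
  atom 11: Br (halogen, monovalent) → 0 H
  atom 12: C, bond orders sum to 3 (valence 4) → 1 H
  atom 13: C, bond orders sum to 4 (valence 4) → 0 H
  atom 14: N, bond orders sum to 3 (valence 3) → 0 H
  atom 15: C, bond orders sum to 3 (valence 4) → 1 H
  atom 16: C, bond orders sum to 3 (valence 4) → 1 H
  atom 17: O, bond orders sum to 2 (valence 2) → 0 H
Totals → C:10, H:10, Br:2, F:1, N:1, O:3.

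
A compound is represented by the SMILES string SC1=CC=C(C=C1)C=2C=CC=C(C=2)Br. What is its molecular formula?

C12H9BrS

Walk through each heavy atom and fill implicit hydrogens from standard valence (C 4, N 3, O 2, S 2, halogen 1):
  atom 1: S, bond orders sum to 1 (valence 2) → 1 H
  atom 2: C, bond orders sum to 4 (valence 4) → 0 H
  atom 3: C, bond orders sum to 3 (valence 4) → 1 H
  atom 4: C, bond orders sum to 3 (valence 4) → 1 H
  atom 5: C, bond orders sum to 4 (valence 4) → 0 H
  atom 6: C, bond orders sum to 3 (valence 4) → 1 H
  atom 7: C, bond orders sum to 3 (valence 4) → 1 H
  atom 8: C, bond orders sum to 4 (valence 4) → 0 H
  atom 9: C, bond orders sum to 3 (valence 4) → 1 H
  atom 10: C, bond orders sum to 3 (valence 4) → 1 H
  atom 11: C, bond orders sum to 3 (valence 4) → 1 H
  atom 12: C, bond orders sum to 4 (valence 4) → 0 H
  atom 13: C, bond orders sum to 3 (valence 4) → 1 H
  atom 14: Br (halogen, monovalent) → 0 H
Totals → C:12, H:9, Br:1, S:1.
In Hill order: C12H9BrS.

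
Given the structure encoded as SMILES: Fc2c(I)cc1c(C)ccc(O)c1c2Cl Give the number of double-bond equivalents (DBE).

Molecular formula: C11H7ClFIO.
DoU = (2C + 2 + N − H − X) / 2, where X is the halogen count and O/S are ignored.
    = (2·11 + 2 + 0 − 7 − 3) / 2 = 14 / 2 = 7.

7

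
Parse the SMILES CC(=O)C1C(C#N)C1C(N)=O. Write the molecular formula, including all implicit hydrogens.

Walk through each heavy atom and fill implicit hydrogens from standard valence (C 4, N 3, O 2, S 2, halogen 1):
  atom 1: C, bond orders sum to 1 (valence 4) → 3 H
  atom 2: C, bond orders sum to 4 (valence 4) → 0 H
  atom 3: O, bond orders sum to 2 (valence 2) → 0 H
  atom 4: C, bond orders sum to 3 (valence 4) → 1 H
  atom 5: C, bond orders sum to 3 (valence 4) → 1 H
  atom 6: C, bond orders sum to 4 (valence 4) → 0 H
  atom 7: N, bond orders sum to 3 (valence 3) → 0 H
  atom 8: C, bond orders sum to 3 (valence 4) → 1 H
  atom 9: C, bond orders sum to 4 (valence 4) → 0 H
  atom 10: N, bond orders sum to 1 (valence 3) → 2 H
  atom 11: O, bond orders sum to 2 (valence 2) → 0 H
Totals → C:7, H:8, N:2, O:2.
In Hill order: C7H8N2O2.

C7H8N2O2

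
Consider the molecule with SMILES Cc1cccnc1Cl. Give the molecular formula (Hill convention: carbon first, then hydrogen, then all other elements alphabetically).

Walk through each heavy atom and fill implicit hydrogens from standard valence (C 4, N 3, O 2, S 2, halogen 1); for lowercase aromatic atoms, an aromatic c carries 1 H when it has two neighbours and 0 H with three, and aromatic n carries 0 H:
  atom 1: C, bond orders sum to 1 (valence 4) → 3 H
  atom 2: aromatic c, 3 neighbours → 0 H
  atom 3: aromatic c, 2 neighbours → 1 H
  atom 4: aromatic c, 2 neighbours → 1 H
  atom 5: aromatic c, 2 neighbours → 1 H
  atom 6: aromatic n, 2 neighbours → 0 H
  atom 7: aromatic c, 3 neighbours → 0 H
  atom 8: Cl (halogen, monovalent) → 0 H
Totals → C:6, H:6, Cl:1, N:1.

C6H6ClN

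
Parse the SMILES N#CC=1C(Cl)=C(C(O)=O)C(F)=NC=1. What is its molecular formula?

C7H2ClFN2O2

Walk through each heavy atom and fill implicit hydrogens from standard valence (C 4, N 3, O 2, S 2, halogen 1):
  atom 1: N, bond orders sum to 3 (valence 3) → 0 H
  atom 2: C, bond orders sum to 4 (valence 4) → 0 H
  atom 3: C, bond orders sum to 4 (valence 4) → 0 H
  atom 4: C, bond orders sum to 4 (valence 4) → 0 H
  atom 5: Cl (halogen, monovalent) → 0 H
  atom 6: C, bond orders sum to 4 (valence 4) → 0 H
  atom 7: C, bond orders sum to 4 (valence 4) → 0 H
  atom 8: O, bond orders sum to 1 (valence 2) → 1 H
  atom 9: O, bond orders sum to 2 (valence 2) → 0 H
  atom 10: C, bond orders sum to 4 (valence 4) → 0 H
  atom 11: F (halogen, monovalent) → 0 H
  atom 12: N, bond orders sum to 3 (valence 3) → 0 H
  atom 13: C, bond orders sum to 3 (valence 4) → 1 H
Totals → C:7, H:2, Cl:1, F:1, N:2, O:2.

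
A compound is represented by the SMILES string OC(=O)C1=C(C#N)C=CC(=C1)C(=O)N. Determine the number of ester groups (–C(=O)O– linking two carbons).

0

Scan the SMILES for the ester motif — none present.
Groups that are present: 1 amide, 1 carboxylic acid, 1 nitrile.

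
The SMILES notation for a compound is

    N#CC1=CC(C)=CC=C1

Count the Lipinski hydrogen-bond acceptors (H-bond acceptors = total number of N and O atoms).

N atoms: 1; O atoms: 0.
Lipinski HBA = 1 + 0 = 1.

1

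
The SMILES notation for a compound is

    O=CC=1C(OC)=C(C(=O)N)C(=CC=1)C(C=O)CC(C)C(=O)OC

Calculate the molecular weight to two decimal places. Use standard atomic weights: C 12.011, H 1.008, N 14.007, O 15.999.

First, the molecular formula is C16H19NO6 (counting implicit H from valence).
  C: 16 × 12.011 = 192.176
  H: 19 × 1.008 = 19.152
  N: 1 × 14.007 = 14.007
  O: 6 × 15.999 = 95.994
Sum: 16×12.011 + 19×1.008 + 1×14.007 + 6×15.999 = 321.329 → 321.33 g/mol.

321.33 g/mol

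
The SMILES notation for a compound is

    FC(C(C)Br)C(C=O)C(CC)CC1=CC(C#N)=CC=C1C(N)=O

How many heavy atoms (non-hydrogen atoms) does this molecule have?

23

Every atom symbol written in the SMILES (organic subset) is one heavy atom; implicit H are not written.
Heavy atoms by element → Br:1, C:17, F:1, N:2, O:2.
Total: 23.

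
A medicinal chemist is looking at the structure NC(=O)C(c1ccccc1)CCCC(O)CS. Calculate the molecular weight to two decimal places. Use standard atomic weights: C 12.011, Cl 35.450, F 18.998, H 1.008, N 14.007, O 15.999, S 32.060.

First, the molecular formula is C13H19NO2S (counting implicit H from valence).
  C: 13 × 12.011 = 156.143
  H: 19 × 1.008 = 19.152
  N: 1 × 14.007 = 14.007
  O: 2 × 15.999 = 31.998
  S: 1 × 32.060 = 32.060
Sum: 13×12.011 + 19×1.008 + 1×14.007 + 2×15.999 + 1×32.060 = 253.360 → 253.36 g/mol.

253.36 g/mol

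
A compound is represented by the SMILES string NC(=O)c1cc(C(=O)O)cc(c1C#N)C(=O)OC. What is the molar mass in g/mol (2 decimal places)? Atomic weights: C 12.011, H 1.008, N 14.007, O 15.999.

248.19 g/mol

First, the molecular formula is C11H8N2O5 (counting implicit H from valence).
  C: 11 × 12.011 = 132.121
  H: 8 × 1.008 = 8.064
  N: 2 × 14.007 = 28.014
  O: 5 × 15.999 = 79.995
Sum: 11×12.011 + 8×1.008 + 2×14.007 + 5×15.999 = 248.194 → 248.19 g/mol.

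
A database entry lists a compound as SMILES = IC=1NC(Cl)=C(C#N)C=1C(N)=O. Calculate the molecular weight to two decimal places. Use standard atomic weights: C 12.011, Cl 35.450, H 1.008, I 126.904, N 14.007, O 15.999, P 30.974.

First, the molecular formula is C6H3ClIN3O (counting implicit H from valence).
  C: 6 × 12.011 = 72.066
  Cl: 1 × 35.450 = 35.450
  H: 3 × 1.008 = 3.024
  I: 1 × 126.904 = 126.904
  N: 3 × 14.007 = 42.021
  O: 1 × 15.999 = 15.999
Sum: 6×12.011 + 1×35.450 + 3×1.008 + 1×126.904 + 3×14.007 + 1×15.999 = 295.464 → 295.46 g/mol.

295.46 g/mol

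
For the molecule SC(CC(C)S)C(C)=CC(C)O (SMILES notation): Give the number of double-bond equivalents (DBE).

Degree of unsaturation = (number of rings) + (number of π bonds).
Ring closures in the SMILES: 0.
π bonds: 1 double bond (each 1 DoU) → 1 DoU from unsaturation.
Total DoU = 0 + 1 = 1.

1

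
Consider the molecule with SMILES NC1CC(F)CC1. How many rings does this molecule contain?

1

In SMILES, each pair of matching ring-closure digits denotes one ring-closing bond; the number of such bonds equals the number of independent rings.
Ring-closure bonds here: 1.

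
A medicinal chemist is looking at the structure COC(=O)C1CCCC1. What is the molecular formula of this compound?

Walk through each heavy atom and fill implicit hydrogens from standard valence (C 4, N 3, O 2, S 2, halogen 1):
  atom 1: C, bond orders sum to 1 (valence 4) → 3 H
  atom 2: O, bond orders sum to 2 (valence 2) → 0 H
  atom 3: C, bond orders sum to 4 (valence 4) → 0 H
  atom 4: O, bond orders sum to 2 (valence 2) → 0 H
  atom 5: C, bond orders sum to 3 (valence 4) → 1 H
  atom 6: C, bond orders sum to 2 (valence 4) → 2 H
  atom 7: C, bond orders sum to 2 (valence 4) → 2 H
  atom 8: C, bond orders sum to 2 (valence 4) → 2 H
  atom 9: C, bond orders sum to 2 (valence 4) → 2 H
Totals → C:7, H:12, O:2.
In Hill order: C7H12O2.

C7H12O2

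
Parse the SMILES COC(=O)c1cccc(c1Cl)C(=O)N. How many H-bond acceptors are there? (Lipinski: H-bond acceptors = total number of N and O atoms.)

N atoms: 1; O atoms: 3.
Lipinski HBA = 1 + 3 = 4.

4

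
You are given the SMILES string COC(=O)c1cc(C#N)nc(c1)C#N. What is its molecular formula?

C9H5N3O2

Walk through each heavy atom and fill implicit hydrogens from standard valence (C 4, N 3, O 2, S 2, halogen 1); for lowercase aromatic atoms, an aromatic c carries 1 H when it has two neighbours and 0 H with three, and aromatic n carries 0 H:
  atom 1: C, bond orders sum to 1 (valence 4) → 3 H
  atom 2: O, bond orders sum to 2 (valence 2) → 0 H
  atom 3: C, bond orders sum to 4 (valence 4) → 0 H
  atom 4: O, bond orders sum to 2 (valence 2) → 0 H
  atom 5: aromatic c, 3 neighbours → 0 H
  atom 6: aromatic c, 2 neighbours → 1 H
  atom 7: aromatic c, 3 neighbours → 0 H
  atom 8: C, bond orders sum to 4 (valence 4) → 0 H
  atom 9: N, bond orders sum to 3 (valence 3) → 0 H
  atom 10: aromatic n, 2 neighbours → 0 H
  atom 11: aromatic c, 3 neighbours → 0 H
  atom 12: aromatic c, 2 neighbours → 1 H
  atom 13: C, bond orders sum to 4 (valence 4) → 0 H
  atom 14: N, bond orders sum to 3 (valence 3) → 0 H
Totals → C:9, H:5, N:3, O:2.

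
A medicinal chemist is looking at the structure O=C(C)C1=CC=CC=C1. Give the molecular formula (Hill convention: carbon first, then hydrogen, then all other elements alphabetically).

Walk through each heavy atom and fill implicit hydrogens from standard valence (C 4, N 3, O 2, S 2, halogen 1):
  atom 1: O, bond orders sum to 2 (valence 2) → 0 H
  atom 2: C, bond orders sum to 4 (valence 4) → 0 H
  atom 3: C, bond orders sum to 1 (valence 4) → 3 H
  atom 4: C, bond orders sum to 4 (valence 4) → 0 H
  atom 5: C, bond orders sum to 3 (valence 4) → 1 H
  atom 6: C, bond orders sum to 3 (valence 4) → 1 H
  atom 7: C, bond orders sum to 3 (valence 4) → 1 H
  atom 8: C, bond orders sum to 3 (valence 4) → 1 H
  atom 9: C, bond orders sum to 3 (valence 4) → 1 H
Totals → C:8, H:8, O:1.

C8H8O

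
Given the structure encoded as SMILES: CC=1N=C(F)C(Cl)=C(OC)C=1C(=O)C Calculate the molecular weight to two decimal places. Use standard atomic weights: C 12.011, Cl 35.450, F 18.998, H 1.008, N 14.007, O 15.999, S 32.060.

First, the molecular formula is C9H9ClFNO2 (counting implicit H from valence).
  C: 9 × 12.011 = 108.099
  Cl: 1 × 35.450 = 35.450
  F: 1 × 18.998 = 18.998
  H: 9 × 1.008 = 9.072
  N: 1 × 14.007 = 14.007
  O: 2 × 15.999 = 31.998
Sum: 9×12.011 + 1×35.450 + 1×18.998 + 9×1.008 + 1×14.007 + 2×15.999 = 217.624 → 217.62 g/mol.

217.62 g/mol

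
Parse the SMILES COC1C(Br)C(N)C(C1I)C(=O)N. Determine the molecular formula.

Walk through each heavy atom and fill implicit hydrogens from standard valence (C 4, N 3, O 2, S 2, halogen 1):
  atom 1: C, bond orders sum to 1 (valence 4) → 3 H
  atom 2: O, bond orders sum to 2 (valence 2) → 0 H
  atom 3: C, bond orders sum to 3 (valence 4) → 1 H
  atom 4: C, bond orders sum to 3 (valence 4) → 1 H
  atom 5: Br (halogen, monovalent) → 0 H
  atom 6: C, bond orders sum to 3 (valence 4) → 1 H
  atom 7: N, bond orders sum to 1 (valence 3) → 2 H
  atom 8: C, bond orders sum to 3 (valence 4) → 1 H
  atom 9: C, bond orders sum to 3 (valence 4) → 1 H
  atom 10: I (halogen, monovalent) → 0 H
  atom 11: C, bond orders sum to 4 (valence 4) → 0 H
  atom 12: O, bond orders sum to 2 (valence 2) → 0 H
  atom 13: N, bond orders sum to 1 (valence 3) → 2 H
Totals → C:7, H:12, Br:1, I:1, N:2, O:2.
In Hill order: C7H12BrIN2O2.

C7H12BrIN2O2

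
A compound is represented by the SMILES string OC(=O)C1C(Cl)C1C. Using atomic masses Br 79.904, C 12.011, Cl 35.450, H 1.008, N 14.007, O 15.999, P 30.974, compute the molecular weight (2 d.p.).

First, the molecular formula is C5H7ClO2 (counting implicit H from valence).
  C: 5 × 12.011 = 60.055
  Cl: 1 × 35.450 = 35.450
  H: 7 × 1.008 = 7.056
  O: 2 × 15.999 = 31.998
Sum: 5×12.011 + 1×35.450 + 7×1.008 + 2×15.999 = 134.559 → 134.56 g/mol.

134.56 g/mol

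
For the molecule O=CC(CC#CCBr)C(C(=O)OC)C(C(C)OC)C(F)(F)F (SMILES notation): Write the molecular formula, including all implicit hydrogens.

C14H18BrF3O4

Walk through each heavy atom and fill implicit hydrogens from standard valence (C 4, N 3, O 2, S 2, halogen 1):
  atom 1: O, bond orders sum to 2 (valence 2) → 0 H
  atom 2: C, bond orders sum to 3 (valence 4) → 1 H
  atom 3: C, bond orders sum to 3 (valence 4) → 1 H
  atom 4: C, bond orders sum to 2 (valence 4) → 2 H
  atom 5: C, bond orders sum to 4 (valence 4) → 0 H
  atom 6: C, bond orders sum to 4 (valence 4) → 0 H
  atom 7: C, bond orders sum to 2 (valence 4) → 2 H
  atom 8: Br (halogen, monovalent) → 0 H
  atom 9: C, bond orders sum to 3 (valence 4) → 1 H
  atom 10: C, bond orders sum to 4 (valence 4) → 0 H
  atom 11: O, bond orders sum to 2 (valence 2) → 0 H
  atom 12: O, bond orders sum to 2 (valence 2) → 0 H
  atom 13: C, bond orders sum to 1 (valence 4) → 3 H
  atom 14: C, bond orders sum to 3 (valence 4) → 1 H
  atom 15: C, bond orders sum to 3 (valence 4) → 1 H
  atom 16: C, bond orders sum to 1 (valence 4) → 3 H
  atom 17: O, bond orders sum to 2 (valence 2) → 0 H
  atom 18: C, bond orders sum to 1 (valence 4) → 3 H
  atom 19: C, bond orders sum to 4 (valence 4) → 0 H
  atom 20: F (halogen, monovalent) → 0 H
  atom 21: F (halogen, monovalent) → 0 H
  atom 22: F (halogen, monovalent) → 0 H
Totals → C:14, H:18, Br:1, F:3, O:4.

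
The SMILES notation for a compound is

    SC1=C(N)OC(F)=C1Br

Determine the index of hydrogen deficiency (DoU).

3

Degree of unsaturation = (number of rings) + (number of π bonds).
Ring closures in the SMILES: 1.
π bonds: 2 double bonds (each 1 DoU) → 2 DoU from unsaturation.
Total DoU = 1 + 2 = 3.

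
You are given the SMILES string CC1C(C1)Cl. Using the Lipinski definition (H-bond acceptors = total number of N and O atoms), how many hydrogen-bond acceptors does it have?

N atoms: 0; O atoms: 0.
Lipinski HBA = 0 + 0 = 0.

0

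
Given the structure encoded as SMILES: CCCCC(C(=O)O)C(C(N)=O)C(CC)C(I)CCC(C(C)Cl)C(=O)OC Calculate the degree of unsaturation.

3

Molecular formula: C19H33ClINO5.
DoU = (2C + 2 + N − H − X) / 2, where X is the halogen count and O/S are ignored.
    = (2·19 + 2 + 1 − 33 − 2) / 2 = 6 / 2 = 3.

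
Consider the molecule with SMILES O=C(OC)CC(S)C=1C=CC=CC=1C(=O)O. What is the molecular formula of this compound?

Walk through each heavy atom and fill implicit hydrogens from standard valence (C 4, N 3, O 2, S 2, halogen 1):
  atom 1: O, bond orders sum to 2 (valence 2) → 0 H
  atom 2: C, bond orders sum to 4 (valence 4) → 0 H
  atom 3: O, bond orders sum to 2 (valence 2) → 0 H
  atom 4: C, bond orders sum to 1 (valence 4) → 3 H
  atom 5: C, bond orders sum to 2 (valence 4) → 2 H
  atom 6: C, bond orders sum to 3 (valence 4) → 1 H
  atom 7: S, bond orders sum to 1 (valence 2) → 1 H
  atom 8: C, bond orders sum to 4 (valence 4) → 0 H
  atom 9: C, bond orders sum to 3 (valence 4) → 1 H
  atom 10: C, bond orders sum to 3 (valence 4) → 1 H
  atom 11: C, bond orders sum to 3 (valence 4) → 1 H
  atom 12: C, bond orders sum to 3 (valence 4) → 1 H
  atom 13: C, bond orders sum to 4 (valence 4) → 0 H
  atom 14: C, bond orders sum to 4 (valence 4) → 0 H
  atom 15: O, bond orders sum to 2 (valence 2) → 0 H
  atom 16: O, bond orders sum to 1 (valence 2) → 1 H
Totals → C:11, H:12, O:4, S:1.

C11H12O4S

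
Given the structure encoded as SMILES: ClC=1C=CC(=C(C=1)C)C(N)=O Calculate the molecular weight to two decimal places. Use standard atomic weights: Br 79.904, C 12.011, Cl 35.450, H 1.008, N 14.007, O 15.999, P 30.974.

First, the molecular formula is C8H8ClNO (counting implicit H from valence).
  C: 8 × 12.011 = 96.088
  Cl: 1 × 35.450 = 35.450
  H: 8 × 1.008 = 8.064
  N: 1 × 14.007 = 14.007
  O: 1 × 15.999 = 15.999
Sum: 8×12.011 + 1×35.450 + 8×1.008 + 1×14.007 + 1×15.999 = 169.608 → 169.61 g/mol.

169.61 g/mol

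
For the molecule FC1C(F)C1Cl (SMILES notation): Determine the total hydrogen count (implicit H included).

Walk through each heavy atom and fill implicit hydrogens from standard valence (C 4, N 3, O 2, S 2, halogen 1):
  atom 1: F (halogen, monovalent) → 0 H
  atom 2: C, bond orders sum to 3 (valence 4) → 1 H
  atom 3: C, bond orders sum to 3 (valence 4) → 1 H
  atom 4: F (halogen, monovalent) → 0 H
  atom 5: C, bond orders sum to 3 (valence 4) → 1 H
  atom 6: Cl (halogen, monovalent) → 0 H
Total hydrogens: 3.

3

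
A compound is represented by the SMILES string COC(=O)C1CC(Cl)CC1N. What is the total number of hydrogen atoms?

12

Walk through each heavy atom and fill implicit hydrogens from standard valence (C 4, N 3, O 2, S 2, halogen 1):
  atom 1: C, bond orders sum to 1 (valence 4) → 3 H
  atom 2: O, bond orders sum to 2 (valence 2) → 0 H
  atom 3: C, bond orders sum to 4 (valence 4) → 0 H
  atom 4: O, bond orders sum to 2 (valence 2) → 0 H
  atom 5: C, bond orders sum to 3 (valence 4) → 1 H
  atom 6: C, bond orders sum to 2 (valence 4) → 2 H
  atom 7: C, bond orders sum to 3 (valence 4) → 1 H
  atom 8: Cl (halogen, monovalent) → 0 H
  atom 9: C, bond orders sum to 2 (valence 4) → 2 H
  atom 10: C, bond orders sum to 3 (valence 4) → 1 H
  atom 11: N, bond orders sum to 1 (valence 3) → 2 H
Total hydrogens: 12.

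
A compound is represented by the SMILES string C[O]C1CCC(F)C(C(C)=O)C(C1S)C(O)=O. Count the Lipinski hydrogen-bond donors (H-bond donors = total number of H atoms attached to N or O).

1

Donors: find every N or O and count the H atoms it carries.
  atom 2 (O): bond orders sum to 2 → 0 H
  atom 11 (O): bond orders sum to 2 → 0 H
  atom 16 (O): bond orders sum to 1 → 1 H
  atom 17 (O): bond orders sum to 2 → 0 H
Lipinski HBD = 1.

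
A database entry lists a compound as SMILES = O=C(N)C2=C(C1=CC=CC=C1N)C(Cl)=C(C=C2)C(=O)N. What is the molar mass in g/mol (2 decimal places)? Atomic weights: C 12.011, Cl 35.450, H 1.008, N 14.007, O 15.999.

289.72 g/mol

First, the molecular formula is C14H12ClN3O2 (counting implicit H from valence).
  C: 14 × 12.011 = 168.154
  Cl: 1 × 35.450 = 35.450
  H: 12 × 1.008 = 12.096
  N: 3 × 14.007 = 42.021
  O: 2 × 15.999 = 31.998
Sum: 14×12.011 + 1×35.450 + 12×1.008 + 3×14.007 + 2×15.999 = 289.719 → 289.72 g/mol.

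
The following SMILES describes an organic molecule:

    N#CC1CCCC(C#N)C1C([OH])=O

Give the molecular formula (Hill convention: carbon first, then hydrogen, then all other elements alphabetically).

C9H10N2O2

Walk through each heavy atom and fill implicit hydrogens from standard valence (C 4, N 3, O 2, S 2, halogen 1):
  atom 1: N, bond orders sum to 3 (valence 3) → 0 H
  atom 2: C, bond orders sum to 4 (valence 4) → 0 H
  atom 3: C, bond orders sum to 3 (valence 4) → 1 H
  atom 4: C, bond orders sum to 2 (valence 4) → 2 H
  atom 5: C, bond orders sum to 2 (valence 4) → 2 H
  atom 6: C, bond orders sum to 2 (valence 4) → 2 H
  atom 7: C, bond orders sum to 3 (valence 4) → 1 H
  atom 8: C, bond orders sum to 4 (valence 4) → 0 H
  atom 9: N, bond orders sum to 3 (valence 3) → 0 H
  atom 10: C, bond orders sum to 3 (valence 4) → 1 H
  atom 11: C, bond orders sum to 4 (valence 4) → 0 H
  atom 12: O with explicit H count 1
  atom 13: O, bond orders sum to 2 (valence 2) → 0 H
Totals → C:9, H:10, N:2, O:2.
In Hill order: C9H10N2O2.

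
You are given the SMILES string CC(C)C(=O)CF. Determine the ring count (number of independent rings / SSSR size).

In SMILES, each pair of matching ring-closure digits denotes one ring-closing bond; the number of such bonds equals the number of independent rings.
Ring-closure bonds here: 0.

0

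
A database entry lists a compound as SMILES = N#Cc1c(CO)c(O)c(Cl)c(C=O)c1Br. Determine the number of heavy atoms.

15

Every atom symbol written in the SMILES (organic subset) is one heavy atom; implicit H are not written.
Heavy atoms by element → Br:1, C:9, Cl:1, N:1, O:3.
Total: 15.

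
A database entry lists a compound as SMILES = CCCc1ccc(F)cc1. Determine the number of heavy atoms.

Every atom symbol written in the SMILES (organic subset) is one heavy atom; implicit H are not written.
Heavy atoms by element → C:9, F:1.
Total: 10.

10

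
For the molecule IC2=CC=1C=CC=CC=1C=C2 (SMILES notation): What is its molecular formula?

Walk through each heavy atom and fill implicit hydrogens from standard valence (C 4, N 3, O 2, S 2, halogen 1):
  atom 1: I (halogen, monovalent) → 0 H
  atom 2: C, bond orders sum to 4 (valence 4) → 0 H
  atom 3: C, bond orders sum to 3 (valence 4) → 1 H
  atom 4: C, bond orders sum to 4 (valence 4) → 0 H
  atom 5: C, bond orders sum to 3 (valence 4) → 1 H
  atom 6: C, bond orders sum to 3 (valence 4) → 1 H
  atom 7: C, bond orders sum to 3 (valence 4) → 1 H
  atom 8: C, bond orders sum to 3 (valence 4) → 1 H
  atom 9: C, bond orders sum to 4 (valence 4) → 0 H
  atom 10: C, bond orders sum to 3 (valence 4) → 1 H
  atom 11: C, bond orders sum to 3 (valence 4) → 1 H
Totals → C:10, H:7, I:1.

C10H7I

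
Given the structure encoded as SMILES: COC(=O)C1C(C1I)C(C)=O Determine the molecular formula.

C7H9IO3

Walk through each heavy atom and fill implicit hydrogens from standard valence (C 4, N 3, O 2, S 2, halogen 1):
  atom 1: C, bond orders sum to 1 (valence 4) → 3 H
  atom 2: O, bond orders sum to 2 (valence 2) → 0 H
  atom 3: C, bond orders sum to 4 (valence 4) → 0 H
  atom 4: O, bond orders sum to 2 (valence 2) → 0 H
  atom 5: C, bond orders sum to 3 (valence 4) → 1 H
  atom 6: C, bond orders sum to 3 (valence 4) → 1 H
  atom 7: C, bond orders sum to 3 (valence 4) → 1 H
  atom 8: I (halogen, monovalent) → 0 H
  atom 9: C, bond orders sum to 4 (valence 4) → 0 H
  atom 10: C, bond orders sum to 1 (valence 4) → 3 H
  atom 11: O, bond orders sum to 2 (valence 2) → 0 H
Totals → C:7, H:9, I:1, O:3.
In Hill order: C7H9IO3.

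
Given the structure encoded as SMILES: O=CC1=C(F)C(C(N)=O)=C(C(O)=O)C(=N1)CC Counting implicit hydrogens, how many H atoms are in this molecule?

9

Walk through each heavy atom and fill implicit hydrogens from standard valence (C 4, N 3, O 2, S 2, halogen 1):
  atom 1: O, bond orders sum to 2 (valence 2) → 0 H
  atom 2: C, bond orders sum to 3 (valence 4) → 1 H
  atom 3: C, bond orders sum to 4 (valence 4) → 0 H
  atom 4: C, bond orders sum to 4 (valence 4) → 0 H
  atom 5: F (halogen, monovalent) → 0 H
  atom 6: C, bond orders sum to 4 (valence 4) → 0 H
  atom 7: C, bond orders sum to 4 (valence 4) → 0 H
  atom 8: N, bond orders sum to 1 (valence 3) → 2 H
  atom 9: O, bond orders sum to 2 (valence 2) → 0 H
  atom 10: C, bond orders sum to 4 (valence 4) → 0 H
  atom 11: C, bond orders sum to 4 (valence 4) → 0 H
  atom 12: O, bond orders sum to 1 (valence 2) → 1 H
  atom 13: O, bond orders sum to 2 (valence 2) → 0 H
  atom 14: C, bond orders sum to 4 (valence 4) → 0 H
  atom 15: N, bond orders sum to 3 (valence 3) → 0 H
  atom 16: C, bond orders sum to 2 (valence 4) → 2 H
  atom 17: C, bond orders sum to 1 (valence 4) → 3 H
Total hydrogens: 9.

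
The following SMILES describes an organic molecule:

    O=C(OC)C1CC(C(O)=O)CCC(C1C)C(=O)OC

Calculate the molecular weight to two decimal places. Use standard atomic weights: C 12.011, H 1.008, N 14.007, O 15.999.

272.30 g/mol

First, the molecular formula is C13H20O6 (counting implicit H from valence).
  C: 13 × 12.011 = 156.143
  H: 20 × 1.008 = 20.160
  O: 6 × 15.999 = 95.994
Sum: 13×12.011 + 20×1.008 + 6×15.999 = 272.297 → 272.30 g/mol.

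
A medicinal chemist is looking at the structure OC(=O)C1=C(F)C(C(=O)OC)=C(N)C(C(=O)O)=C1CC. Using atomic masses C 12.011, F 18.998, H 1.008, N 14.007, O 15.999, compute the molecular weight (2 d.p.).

First, the molecular formula is C12H12FNO6 (counting implicit H from valence).
  C: 12 × 12.011 = 144.132
  F: 1 × 18.998 = 18.998
  H: 12 × 1.008 = 12.096
  N: 1 × 14.007 = 14.007
  O: 6 × 15.999 = 95.994
Sum: 12×12.011 + 1×18.998 + 12×1.008 + 1×14.007 + 6×15.999 = 285.227 → 285.23 g/mol.

285.23 g/mol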